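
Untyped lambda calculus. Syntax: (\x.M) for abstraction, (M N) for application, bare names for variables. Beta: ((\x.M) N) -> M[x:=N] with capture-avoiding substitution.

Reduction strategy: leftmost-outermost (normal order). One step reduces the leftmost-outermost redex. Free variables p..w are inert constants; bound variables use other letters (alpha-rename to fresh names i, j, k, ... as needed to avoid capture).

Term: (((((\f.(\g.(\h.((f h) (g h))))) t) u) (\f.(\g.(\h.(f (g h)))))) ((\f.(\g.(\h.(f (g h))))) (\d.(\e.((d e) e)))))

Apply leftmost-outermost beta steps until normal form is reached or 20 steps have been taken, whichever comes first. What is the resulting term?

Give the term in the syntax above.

Answer: (((t (\f.(\g.(\h.(f (g h)))))) (u (\f.(\g.(\h.(f (g h))))))) (\g.(\h.(\e.(((g h) e) e)))))

Derivation:
Step 0: (((((\f.(\g.(\h.((f h) (g h))))) t) u) (\f.(\g.(\h.(f (g h)))))) ((\f.(\g.(\h.(f (g h))))) (\d.(\e.((d e) e)))))
Step 1: ((((\g.(\h.((t h) (g h)))) u) (\f.(\g.(\h.(f (g h)))))) ((\f.(\g.(\h.(f (g h))))) (\d.(\e.((d e) e)))))
Step 2: (((\h.((t h) (u h))) (\f.(\g.(\h.(f (g h)))))) ((\f.(\g.(\h.(f (g h))))) (\d.(\e.((d e) e)))))
Step 3: (((t (\f.(\g.(\h.(f (g h)))))) (u (\f.(\g.(\h.(f (g h))))))) ((\f.(\g.(\h.(f (g h))))) (\d.(\e.((d e) e)))))
Step 4: (((t (\f.(\g.(\h.(f (g h)))))) (u (\f.(\g.(\h.(f (g h))))))) (\g.(\h.((\d.(\e.((d e) e))) (g h)))))
Step 5: (((t (\f.(\g.(\h.(f (g h)))))) (u (\f.(\g.(\h.(f (g h))))))) (\g.(\h.(\e.(((g h) e) e)))))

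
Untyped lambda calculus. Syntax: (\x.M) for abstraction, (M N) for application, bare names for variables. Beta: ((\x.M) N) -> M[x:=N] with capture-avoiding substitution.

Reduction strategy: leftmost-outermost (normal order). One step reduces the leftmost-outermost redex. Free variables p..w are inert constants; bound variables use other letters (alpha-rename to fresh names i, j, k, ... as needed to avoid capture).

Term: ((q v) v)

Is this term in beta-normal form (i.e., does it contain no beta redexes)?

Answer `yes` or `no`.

Term: ((q v) v)
No beta redexes found.

Answer: yes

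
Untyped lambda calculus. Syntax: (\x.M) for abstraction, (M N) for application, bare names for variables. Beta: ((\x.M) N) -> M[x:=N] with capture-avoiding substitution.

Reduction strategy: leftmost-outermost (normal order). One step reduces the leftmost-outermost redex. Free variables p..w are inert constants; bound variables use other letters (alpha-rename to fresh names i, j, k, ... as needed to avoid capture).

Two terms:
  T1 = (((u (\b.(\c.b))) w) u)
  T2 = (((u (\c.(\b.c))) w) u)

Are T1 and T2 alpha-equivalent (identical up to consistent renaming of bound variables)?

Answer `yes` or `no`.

Term 1: (((u (\b.(\c.b))) w) u)
Term 2: (((u (\c.(\b.c))) w) u)
Alpha-equivalence: compare structure up to binder renaming.
Result: True

Answer: yes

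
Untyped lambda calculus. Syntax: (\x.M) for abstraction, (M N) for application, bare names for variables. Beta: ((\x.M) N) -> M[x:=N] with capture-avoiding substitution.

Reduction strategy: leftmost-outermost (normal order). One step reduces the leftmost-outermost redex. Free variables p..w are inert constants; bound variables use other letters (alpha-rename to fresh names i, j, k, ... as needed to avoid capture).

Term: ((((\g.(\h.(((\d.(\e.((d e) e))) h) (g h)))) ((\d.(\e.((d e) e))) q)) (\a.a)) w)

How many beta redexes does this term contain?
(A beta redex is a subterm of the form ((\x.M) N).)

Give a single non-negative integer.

Answer: 3

Derivation:
Term: ((((\g.(\h.(((\d.(\e.((d e) e))) h) (g h)))) ((\d.(\e.((d e) e))) q)) (\a.a)) w)
  Redex: ((\g.(\h.(((\d.(\e.((d e) e))) h) (g h)))) ((\d.(\e.((d e) e))) q))
  Redex: ((\d.(\e.((d e) e))) h)
  Redex: ((\d.(\e.((d e) e))) q)
Total redexes: 3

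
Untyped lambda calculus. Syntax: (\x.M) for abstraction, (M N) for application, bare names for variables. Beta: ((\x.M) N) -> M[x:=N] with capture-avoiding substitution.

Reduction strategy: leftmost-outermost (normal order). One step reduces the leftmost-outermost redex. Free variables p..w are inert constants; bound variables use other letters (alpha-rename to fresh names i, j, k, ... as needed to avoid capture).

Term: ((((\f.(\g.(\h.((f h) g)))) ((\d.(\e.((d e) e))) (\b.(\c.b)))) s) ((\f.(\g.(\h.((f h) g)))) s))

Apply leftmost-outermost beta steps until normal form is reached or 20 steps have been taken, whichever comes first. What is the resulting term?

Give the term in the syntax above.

Answer: (\h.((s h) s))

Derivation:
Step 0: ((((\f.(\g.(\h.((f h) g)))) ((\d.(\e.((d e) e))) (\b.(\c.b)))) s) ((\f.(\g.(\h.((f h) g)))) s))
Step 1: (((\g.(\h.((((\d.(\e.((d e) e))) (\b.(\c.b))) h) g))) s) ((\f.(\g.(\h.((f h) g)))) s))
Step 2: ((\h.((((\d.(\e.((d e) e))) (\b.(\c.b))) h) s)) ((\f.(\g.(\h.((f h) g)))) s))
Step 3: ((((\d.(\e.((d e) e))) (\b.(\c.b))) ((\f.(\g.(\h.((f h) g)))) s)) s)
Step 4: (((\e.(((\b.(\c.b)) e) e)) ((\f.(\g.(\h.((f h) g)))) s)) s)
Step 5: ((((\b.(\c.b)) ((\f.(\g.(\h.((f h) g)))) s)) ((\f.(\g.(\h.((f h) g)))) s)) s)
Step 6: (((\c.((\f.(\g.(\h.((f h) g)))) s)) ((\f.(\g.(\h.((f h) g)))) s)) s)
Step 7: (((\f.(\g.(\h.((f h) g)))) s) s)
Step 8: ((\g.(\h.((s h) g))) s)
Step 9: (\h.((s h) s))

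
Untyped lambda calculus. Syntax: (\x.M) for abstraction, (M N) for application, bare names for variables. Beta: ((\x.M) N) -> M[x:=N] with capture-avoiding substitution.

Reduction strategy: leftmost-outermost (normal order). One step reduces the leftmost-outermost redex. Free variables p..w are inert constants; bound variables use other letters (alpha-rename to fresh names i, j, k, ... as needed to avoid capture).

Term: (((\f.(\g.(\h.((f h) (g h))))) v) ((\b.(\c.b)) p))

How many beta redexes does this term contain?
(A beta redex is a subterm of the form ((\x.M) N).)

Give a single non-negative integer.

Term: (((\f.(\g.(\h.((f h) (g h))))) v) ((\b.(\c.b)) p))
  Redex: ((\f.(\g.(\h.((f h) (g h))))) v)
  Redex: ((\b.(\c.b)) p)
Total redexes: 2

Answer: 2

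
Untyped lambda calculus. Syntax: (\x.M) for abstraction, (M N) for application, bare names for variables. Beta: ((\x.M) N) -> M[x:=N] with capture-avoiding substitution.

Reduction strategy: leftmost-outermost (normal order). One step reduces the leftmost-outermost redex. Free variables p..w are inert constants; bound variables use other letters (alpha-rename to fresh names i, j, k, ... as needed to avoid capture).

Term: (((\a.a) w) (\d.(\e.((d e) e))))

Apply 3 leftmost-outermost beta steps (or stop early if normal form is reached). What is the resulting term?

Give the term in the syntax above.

Step 0: (((\a.a) w) (\d.(\e.((d e) e))))
Step 1: (w (\d.(\e.((d e) e))))
Step 2: (normal form reached)

Answer: (w (\d.(\e.((d e) e))))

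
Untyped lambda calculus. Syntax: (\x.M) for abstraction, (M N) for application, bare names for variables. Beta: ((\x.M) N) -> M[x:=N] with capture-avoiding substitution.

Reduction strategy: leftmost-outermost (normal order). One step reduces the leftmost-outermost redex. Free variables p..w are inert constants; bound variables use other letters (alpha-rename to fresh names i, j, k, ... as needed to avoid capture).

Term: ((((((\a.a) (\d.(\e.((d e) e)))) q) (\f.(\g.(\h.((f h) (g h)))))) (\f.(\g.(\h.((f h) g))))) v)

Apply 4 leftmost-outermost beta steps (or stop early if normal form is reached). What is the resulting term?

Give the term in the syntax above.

Answer: ((((q (\f.(\g.(\h.((f h) (g h)))))) (\f.(\g.(\h.((f h) (g h)))))) (\f.(\g.(\h.((f h) g))))) v)

Derivation:
Step 0: ((((((\a.a) (\d.(\e.((d e) e)))) q) (\f.(\g.(\h.((f h) (g h)))))) (\f.(\g.(\h.((f h) g))))) v)
Step 1: (((((\d.(\e.((d e) e))) q) (\f.(\g.(\h.((f h) (g h)))))) (\f.(\g.(\h.((f h) g))))) v)
Step 2: ((((\e.((q e) e)) (\f.(\g.(\h.((f h) (g h)))))) (\f.(\g.(\h.((f h) g))))) v)
Step 3: ((((q (\f.(\g.(\h.((f h) (g h)))))) (\f.(\g.(\h.((f h) (g h)))))) (\f.(\g.(\h.((f h) g))))) v)
Step 4: (normal form reached)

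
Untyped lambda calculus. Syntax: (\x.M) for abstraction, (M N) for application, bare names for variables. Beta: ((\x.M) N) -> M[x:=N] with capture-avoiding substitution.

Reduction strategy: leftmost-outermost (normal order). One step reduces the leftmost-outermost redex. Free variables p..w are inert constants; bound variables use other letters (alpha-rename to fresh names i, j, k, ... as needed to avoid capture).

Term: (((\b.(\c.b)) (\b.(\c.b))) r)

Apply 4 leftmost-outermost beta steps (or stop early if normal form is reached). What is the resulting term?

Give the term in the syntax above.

Step 0: (((\b.(\c.b)) (\b.(\c.b))) r)
Step 1: ((\c.(\b.(\c.b))) r)
Step 2: (\b.(\c.b))
Step 3: (normal form reached)

Answer: (\b.(\c.b))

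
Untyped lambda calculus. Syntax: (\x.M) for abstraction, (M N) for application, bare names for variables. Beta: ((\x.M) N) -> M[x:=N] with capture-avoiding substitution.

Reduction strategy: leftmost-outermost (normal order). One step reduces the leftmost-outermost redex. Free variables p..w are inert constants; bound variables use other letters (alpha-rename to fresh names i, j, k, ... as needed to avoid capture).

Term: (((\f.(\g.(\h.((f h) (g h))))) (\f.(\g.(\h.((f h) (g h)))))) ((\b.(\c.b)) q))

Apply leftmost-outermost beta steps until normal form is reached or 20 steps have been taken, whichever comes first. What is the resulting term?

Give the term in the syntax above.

Answer: (\h.(\i.((h i) (q i))))

Derivation:
Step 0: (((\f.(\g.(\h.((f h) (g h))))) (\f.(\g.(\h.((f h) (g h)))))) ((\b.(\c.b)) q))
Step 1: ((\g.(\h.(((\f.(\g.(\h.((f h) (g h))))) h) (g h)))) ((\b.(\c.b)) q))
Step 2: (\h.(((\f.(\g.(\h.((f h) (g h))))) h) (((\b.(\c.b)) q) h)))
Step 3: (\h.((\g.(\i.((h i) (g i)))) (((\b.(\c.b)) q) h)))
Step 4: (\h.(\i.((h i) ((((\b.(\c.b)) q) h) i))))
Step 5: (\h.(\i.((h i) (((\c.q) h) i))))
Step 6: (\h.(\i.((h i) (q i))))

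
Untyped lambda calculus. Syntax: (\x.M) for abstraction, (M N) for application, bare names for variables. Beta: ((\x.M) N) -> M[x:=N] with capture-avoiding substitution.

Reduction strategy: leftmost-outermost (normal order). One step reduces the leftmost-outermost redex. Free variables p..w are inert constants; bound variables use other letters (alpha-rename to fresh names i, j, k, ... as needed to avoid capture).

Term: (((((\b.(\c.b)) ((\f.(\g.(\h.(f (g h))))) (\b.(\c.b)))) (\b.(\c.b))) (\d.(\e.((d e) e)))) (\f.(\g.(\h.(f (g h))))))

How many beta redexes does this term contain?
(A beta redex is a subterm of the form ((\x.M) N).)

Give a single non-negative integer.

Term: (((((\b.(\c.b)) ((\f.(\g.(\h.(f (g h))))) (\b.(\c.b)))) (\b.(\c.b))) (\d.(\e.((d e) e)))) (\f.(\g.(\h.(f (g h))))))
  Redex: ((\b.(\c.b)) ((\f.(\g.(\h.(f (g h))))) (\b.(\c.b))))
  Redex: ((\f.(\g.(\h.(f (g h))))) (\b.(\c.b)))
Total redexes: 2

Answer: 2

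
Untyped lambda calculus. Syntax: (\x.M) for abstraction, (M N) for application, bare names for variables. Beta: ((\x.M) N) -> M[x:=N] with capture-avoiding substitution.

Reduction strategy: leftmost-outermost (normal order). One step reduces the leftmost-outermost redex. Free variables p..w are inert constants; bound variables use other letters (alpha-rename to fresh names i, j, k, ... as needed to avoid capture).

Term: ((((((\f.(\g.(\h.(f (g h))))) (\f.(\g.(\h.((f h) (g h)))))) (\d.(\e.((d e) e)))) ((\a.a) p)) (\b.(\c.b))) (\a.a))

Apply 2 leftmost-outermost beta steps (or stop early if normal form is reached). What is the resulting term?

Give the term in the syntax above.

Answer: ((((\h.((\f.(\g.(\h.((f h) (g h))))) ((\d.(\e.((d e) e))) h))) ((\a.a) p)) (\b.(\c.b))) (\a.a))

Derivation:
Step 0: ((((((\f.(\g.(\h.(f (g h))))) (\f.(\g.(\h.((f h) (g h)))))) (\d.(\e.((d e) e)))) ((\a.a) p)) (\b.(\c.b))) (\a.a))
Step 1: (((((\g.(\h.((\f.(\g.(\h.((f h) (g h))))) (g h)))) (\d.(\e.((d e) e)))) ((\a.a) p)) (\b.(\c.b))) (\a.a))
Step 2: ((((\h.((\f.(\g.(\h.((f h) (g h))))) ((\d.(\e.((d e) e))) h))) ((\a.a) p)) (\b.(\c.b))) (\a.a))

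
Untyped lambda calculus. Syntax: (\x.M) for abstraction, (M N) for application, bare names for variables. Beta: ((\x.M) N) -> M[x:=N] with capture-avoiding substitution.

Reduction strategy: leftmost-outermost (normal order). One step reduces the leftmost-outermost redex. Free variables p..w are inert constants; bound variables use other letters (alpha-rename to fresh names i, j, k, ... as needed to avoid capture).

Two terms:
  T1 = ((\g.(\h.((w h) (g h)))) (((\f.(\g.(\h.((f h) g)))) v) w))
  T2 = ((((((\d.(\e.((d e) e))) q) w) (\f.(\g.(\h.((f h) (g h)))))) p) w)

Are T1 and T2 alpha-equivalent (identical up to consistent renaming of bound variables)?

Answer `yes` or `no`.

Answer: no

Derivation:
Term 1: ((\g.(\h.((w h) (g h)))) (((\f.(\g.(\h.((f h) g)))) v) w))
Term 2: ((((((\d.(\e.((d e) e))) q) w) (\f.(\g.(\h.((f h) (g h)))))) p) w)
Alpha-equivalence: compare structure up to binder renaming.
Result: False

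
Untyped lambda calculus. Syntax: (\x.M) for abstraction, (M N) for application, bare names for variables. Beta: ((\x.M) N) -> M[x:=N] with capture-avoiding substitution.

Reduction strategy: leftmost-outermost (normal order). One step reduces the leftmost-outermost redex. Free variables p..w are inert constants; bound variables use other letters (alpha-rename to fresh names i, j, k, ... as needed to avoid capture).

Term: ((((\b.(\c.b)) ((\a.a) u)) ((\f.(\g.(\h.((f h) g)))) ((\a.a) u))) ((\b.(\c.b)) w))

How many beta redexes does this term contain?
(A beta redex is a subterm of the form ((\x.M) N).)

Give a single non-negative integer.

Answer: 5

Derivation:
Term: ((((\b.(\c.b)) ((\a.a) u)) ((\f.(\g.(\h.((f h) g)))) ((\a.a) u))) ((\b.(\c.b)) w))
  Redex: ((\b.(\c.b)) ((\a.a) u))
  Redex: ((\a.a) u)
  Redex: ((\f.(\g.(\h.((f h) g)))) ((\a.a) u))
  Redex: ((\a.a) u)
  Redex: ((\b.(\c.b)) w)
Total redexes: 5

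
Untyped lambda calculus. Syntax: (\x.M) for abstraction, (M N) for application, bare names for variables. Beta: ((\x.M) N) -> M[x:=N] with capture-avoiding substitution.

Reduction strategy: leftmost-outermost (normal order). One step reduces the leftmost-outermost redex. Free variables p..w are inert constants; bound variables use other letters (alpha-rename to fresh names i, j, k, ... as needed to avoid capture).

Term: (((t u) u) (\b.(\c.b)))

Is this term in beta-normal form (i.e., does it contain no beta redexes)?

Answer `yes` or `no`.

Answer: yes

Derivation:
Term: (((t u) u) (\b.(\c.b)))
No beta redexes found.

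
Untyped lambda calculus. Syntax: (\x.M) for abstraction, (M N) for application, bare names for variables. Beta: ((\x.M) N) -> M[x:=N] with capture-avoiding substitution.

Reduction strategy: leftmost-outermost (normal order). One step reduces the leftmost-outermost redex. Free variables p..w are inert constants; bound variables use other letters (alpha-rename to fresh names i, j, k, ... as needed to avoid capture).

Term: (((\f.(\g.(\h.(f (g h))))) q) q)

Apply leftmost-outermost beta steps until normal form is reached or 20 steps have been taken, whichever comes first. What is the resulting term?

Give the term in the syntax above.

Step 0: (((\f.(\g.(\h.(f (g h))))) q) q)
Step 1: ((\g.(\h.(q (g h)))) q)
Step 2: (\h.(q (q h)))

Answer: (\h.(q (q h)))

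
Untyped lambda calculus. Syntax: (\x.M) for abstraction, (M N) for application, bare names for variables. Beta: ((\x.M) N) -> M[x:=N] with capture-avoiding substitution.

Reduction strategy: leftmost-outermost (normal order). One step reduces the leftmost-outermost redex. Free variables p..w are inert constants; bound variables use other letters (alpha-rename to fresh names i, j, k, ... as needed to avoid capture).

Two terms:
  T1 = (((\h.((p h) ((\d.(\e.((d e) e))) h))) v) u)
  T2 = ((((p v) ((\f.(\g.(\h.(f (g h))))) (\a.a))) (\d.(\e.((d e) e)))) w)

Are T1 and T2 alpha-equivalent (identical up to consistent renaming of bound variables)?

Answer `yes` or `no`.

Answer: no

Derivation:
Term 1: (((\h.((p h) ((\d.(\e.((d e) e))) h))) v) u)
Term 2: ((((p v) ((\f.(\g.(\h.(f (g h))))) (\a.a))) (\d.(\e.((d e) e)))) w)
Alpha-equivalence: compare structure up to binder renaming.
Result: False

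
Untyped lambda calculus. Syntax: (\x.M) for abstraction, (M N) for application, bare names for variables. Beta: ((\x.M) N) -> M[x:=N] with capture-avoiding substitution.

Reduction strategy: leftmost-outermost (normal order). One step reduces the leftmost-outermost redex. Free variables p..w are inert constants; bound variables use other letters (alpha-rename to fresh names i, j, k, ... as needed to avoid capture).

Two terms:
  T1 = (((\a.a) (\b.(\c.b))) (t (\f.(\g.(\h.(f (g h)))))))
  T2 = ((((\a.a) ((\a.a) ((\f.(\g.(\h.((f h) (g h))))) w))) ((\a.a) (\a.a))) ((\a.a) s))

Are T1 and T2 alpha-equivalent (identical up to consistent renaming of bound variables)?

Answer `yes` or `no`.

Term 1: (((\a.a) (\b.(\c.b))) (t (\f.(\g.(\h.(f (g h)))))))
Term 2: ((((\a.a) ((\a.a) ((\f.(\g.(\h.((f h) (g h))))) w))) ((\a.a) (\a.a))) ((\a.a) s))
Alpha-equivalence: compare structure up to binder renaming.
Result: False

Answer: no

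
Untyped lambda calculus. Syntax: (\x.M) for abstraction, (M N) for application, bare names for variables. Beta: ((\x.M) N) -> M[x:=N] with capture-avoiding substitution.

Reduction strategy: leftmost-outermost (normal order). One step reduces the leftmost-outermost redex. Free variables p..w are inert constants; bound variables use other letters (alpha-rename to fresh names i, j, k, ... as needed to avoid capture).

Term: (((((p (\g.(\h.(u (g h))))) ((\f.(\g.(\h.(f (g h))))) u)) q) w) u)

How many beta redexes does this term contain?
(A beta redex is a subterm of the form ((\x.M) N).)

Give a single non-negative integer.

Answer: 1

Derivation:
Term: (((((p (\g.(\h.(u (g h))))) ((\f.(\g.(\h.(f (g h))))) u)) q) w) u)
  Redex: ((\f.(\g.(\h.(f (g h))))) u)
Total redexes: 1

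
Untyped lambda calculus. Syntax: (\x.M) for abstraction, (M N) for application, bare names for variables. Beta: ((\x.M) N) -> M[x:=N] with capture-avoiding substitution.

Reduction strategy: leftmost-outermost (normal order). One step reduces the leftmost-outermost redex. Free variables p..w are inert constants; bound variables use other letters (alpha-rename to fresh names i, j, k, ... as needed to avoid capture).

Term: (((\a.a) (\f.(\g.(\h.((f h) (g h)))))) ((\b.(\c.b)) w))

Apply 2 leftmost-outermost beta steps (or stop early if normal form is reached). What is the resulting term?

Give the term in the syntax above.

Answer: (\g.(\h.((((\b.(\c.b)) w) h) (g h))))

Derivation:
Step 0: (((\a.a) (\f.(\g.(\h.((f h) (g h)))))) ((\b.(\c.b)) w))
Step 1: ((\f.(\g.(\h.((f h) (g h))))) ((\b.(\c.b)) w))
Step 2: (\g.(\h.((((\b.(\c.b)) w) h) (g h))))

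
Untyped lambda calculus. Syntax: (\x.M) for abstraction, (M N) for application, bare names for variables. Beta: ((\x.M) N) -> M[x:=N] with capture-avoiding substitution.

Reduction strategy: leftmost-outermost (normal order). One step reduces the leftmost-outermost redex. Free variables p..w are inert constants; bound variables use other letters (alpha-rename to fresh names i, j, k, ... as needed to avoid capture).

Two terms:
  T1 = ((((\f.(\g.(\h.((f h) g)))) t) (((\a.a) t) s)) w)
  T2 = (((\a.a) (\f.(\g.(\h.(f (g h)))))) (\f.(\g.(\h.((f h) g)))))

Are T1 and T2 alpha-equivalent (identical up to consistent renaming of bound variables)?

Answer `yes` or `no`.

Term 1: ((((\f.(\g.(\h.((f h) g)))) t) (((\a.a) t) s)) w)
Term 2: (((\a.a) (\f.(\g.(\h.(f (g h)))))) (\f.(\g.(\h.((f h) g)))))
Alpha-equivalence: compare structure up to binder renaming.
Result: False

Answer: no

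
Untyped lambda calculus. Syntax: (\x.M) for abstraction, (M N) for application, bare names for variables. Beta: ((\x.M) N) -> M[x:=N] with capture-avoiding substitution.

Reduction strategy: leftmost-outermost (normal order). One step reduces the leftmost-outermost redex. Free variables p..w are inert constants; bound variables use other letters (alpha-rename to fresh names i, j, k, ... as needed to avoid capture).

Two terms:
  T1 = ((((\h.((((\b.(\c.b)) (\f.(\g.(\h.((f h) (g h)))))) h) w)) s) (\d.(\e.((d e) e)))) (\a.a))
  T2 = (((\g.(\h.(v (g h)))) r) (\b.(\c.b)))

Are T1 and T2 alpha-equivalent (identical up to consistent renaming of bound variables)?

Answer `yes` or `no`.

Term 1: ((((\h.((((\b.(\c.b)) (\f.(\g.(\h.((f h) (g h)))))) h) w)) s) (\d.(\e.((d e) e)))) (\a.a))
Term 2: (((\g.(\h.(v (g h)))) r) (\b.(\c.b)))
Alpha-equivalence: compare structure up to binder renaming.
Result: False

Answer: no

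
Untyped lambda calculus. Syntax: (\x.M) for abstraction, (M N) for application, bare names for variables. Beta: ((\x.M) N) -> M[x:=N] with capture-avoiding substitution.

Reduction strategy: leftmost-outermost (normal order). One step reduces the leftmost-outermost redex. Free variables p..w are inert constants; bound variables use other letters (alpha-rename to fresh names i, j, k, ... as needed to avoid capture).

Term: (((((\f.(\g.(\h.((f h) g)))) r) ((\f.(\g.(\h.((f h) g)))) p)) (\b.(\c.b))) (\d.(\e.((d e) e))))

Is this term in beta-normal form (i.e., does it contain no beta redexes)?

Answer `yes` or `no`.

Answer: no

Derivation:
Term: (((((\f.(\g.(\h.((f h) g)))) r) ((\f.(\g.(\h.((f h) g)))) p)) (\b.(\c.b))) (\d.(\e.((d e) e))))
Found 2 beta redex(es).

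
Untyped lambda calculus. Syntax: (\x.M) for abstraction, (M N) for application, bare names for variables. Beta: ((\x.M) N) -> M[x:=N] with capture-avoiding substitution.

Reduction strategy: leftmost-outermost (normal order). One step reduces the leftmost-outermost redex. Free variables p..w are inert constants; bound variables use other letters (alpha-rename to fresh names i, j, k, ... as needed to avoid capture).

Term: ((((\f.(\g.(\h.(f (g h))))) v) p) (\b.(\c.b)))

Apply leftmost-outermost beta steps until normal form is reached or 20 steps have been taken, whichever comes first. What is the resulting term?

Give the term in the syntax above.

Answer: (v (p (\b.(\c.b))))

Derivation:
Step 0: ((((\f.(\g.(\h.(f (g h))))) v) p) (\b.(\c.b)))
Step 1: (((\g.(\h.(v (g h)))) p) (\b.(\c.b)))
Step 2: ((\h.(v (p h))) (\b.(\c.b)))
Step 3: (v (p (\b.(\c.b))))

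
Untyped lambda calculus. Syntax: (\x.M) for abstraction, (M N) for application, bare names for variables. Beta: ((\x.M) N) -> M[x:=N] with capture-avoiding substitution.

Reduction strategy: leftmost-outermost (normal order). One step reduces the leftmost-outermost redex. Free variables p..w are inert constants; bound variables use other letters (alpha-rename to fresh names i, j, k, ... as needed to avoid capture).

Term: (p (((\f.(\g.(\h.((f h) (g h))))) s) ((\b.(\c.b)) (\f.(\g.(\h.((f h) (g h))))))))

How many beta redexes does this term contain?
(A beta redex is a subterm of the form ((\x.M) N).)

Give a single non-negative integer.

Answer: 2

Derivation:
Term: (p (((\f.(\g.(\h.((f h) (g h))))) s) ((\b.(\c.b)) (\f.(\g.(\h.((f h) (g h))))))))
  Redex: ((\f.(\g.(\h.((f h) (g h))))) s)
  Redex: ((\b.(\c.b)) (\f.(\g.(\h.((f h) (g h))))))
Total redexes: 2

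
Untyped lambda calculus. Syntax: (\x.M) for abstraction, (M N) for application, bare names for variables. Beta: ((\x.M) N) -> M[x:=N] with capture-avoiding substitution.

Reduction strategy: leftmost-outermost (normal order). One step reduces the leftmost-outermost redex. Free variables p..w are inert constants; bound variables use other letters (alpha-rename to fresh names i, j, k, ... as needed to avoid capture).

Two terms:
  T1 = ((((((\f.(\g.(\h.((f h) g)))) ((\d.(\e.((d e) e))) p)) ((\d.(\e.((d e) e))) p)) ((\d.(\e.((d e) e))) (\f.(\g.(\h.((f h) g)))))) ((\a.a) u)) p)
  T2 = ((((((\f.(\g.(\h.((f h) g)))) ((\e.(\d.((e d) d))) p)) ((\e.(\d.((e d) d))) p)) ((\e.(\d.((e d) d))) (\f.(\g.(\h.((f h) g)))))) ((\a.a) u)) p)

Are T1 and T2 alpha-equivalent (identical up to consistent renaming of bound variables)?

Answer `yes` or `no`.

Answer: yes

Derivation:
Term 1: ((((((\f.(\g.(\h.((f h) g)))) ((\d.(\e.((d e) e))) p)) ((\d.(\e.((d e) e))) p)) ((\d.(\e.((d e) e))) (\f.(\g.(\h.((f h) g)))))) ((\a.a) u)) p)
Term 2: ((((((\f.(\g.(\h.((f h) g)))) ((\e.(\d.((e d) d))) p)) ((\e.(\d.((e d) d))) p)) ((\e.(\d.((e d) d))) (\f.(\g.(\h.((f h) g)))))) ((\a.a) u)) p)
Alpha-equivalence: compare structure up to binder renaming.
Result: True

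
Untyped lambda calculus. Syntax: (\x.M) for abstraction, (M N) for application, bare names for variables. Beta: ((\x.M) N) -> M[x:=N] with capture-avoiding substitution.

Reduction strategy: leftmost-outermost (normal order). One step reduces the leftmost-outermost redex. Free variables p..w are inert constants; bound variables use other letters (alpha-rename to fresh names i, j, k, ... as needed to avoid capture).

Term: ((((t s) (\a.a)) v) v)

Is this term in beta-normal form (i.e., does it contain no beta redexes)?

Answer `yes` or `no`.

Term: ((((t s) (\a.a)) v) v)
No beta redexes found.

Answer: yes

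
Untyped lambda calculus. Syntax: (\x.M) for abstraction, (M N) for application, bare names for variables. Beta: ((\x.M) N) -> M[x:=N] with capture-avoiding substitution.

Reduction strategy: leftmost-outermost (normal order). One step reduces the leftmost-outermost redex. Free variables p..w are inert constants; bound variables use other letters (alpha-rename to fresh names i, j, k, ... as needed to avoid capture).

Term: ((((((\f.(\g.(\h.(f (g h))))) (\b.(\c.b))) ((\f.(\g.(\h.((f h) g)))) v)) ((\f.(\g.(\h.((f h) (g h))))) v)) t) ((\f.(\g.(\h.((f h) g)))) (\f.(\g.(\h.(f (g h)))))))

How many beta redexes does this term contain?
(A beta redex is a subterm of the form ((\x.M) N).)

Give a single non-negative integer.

Answer: 4

Derivation:
Term: ((((((\f.(\g.(\h.(f (g h))))) (\b.(\c.b))) ((\f.(\g.(\h.((f h) g)))) v)) ((\f.(\g.(\h.((f h) (g h))))) v)) t) ((\f.(\g.(\h.((f h) g)))) (\f.(\g.(\h.(f (g h)))))))
  Redex: ((\f.(\g.(\h.(f (g h))))) (\b.(\c.b)))
  Redex: ((\f.(\g.(\h.((f h) g)))) v)
  Redex: ((\f.(\g.(\h.((f h) (g h))))) v)
  Redex: ((\f.(\g.(\h.((f h) g)))) (\f.(\g.(\h.(f (g h))))))
Total redexes: 4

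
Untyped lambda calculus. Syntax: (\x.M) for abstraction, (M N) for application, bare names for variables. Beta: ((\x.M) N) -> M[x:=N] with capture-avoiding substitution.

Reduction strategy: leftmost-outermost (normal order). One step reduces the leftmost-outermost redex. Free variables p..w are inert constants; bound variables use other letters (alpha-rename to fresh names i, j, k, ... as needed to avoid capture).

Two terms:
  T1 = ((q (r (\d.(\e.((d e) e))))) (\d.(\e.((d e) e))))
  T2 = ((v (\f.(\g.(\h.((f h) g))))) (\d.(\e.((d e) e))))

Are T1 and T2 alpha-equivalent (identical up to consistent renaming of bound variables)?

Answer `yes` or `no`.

Answer: no

Derivation:
Term 1: ((q (r (\d.(\e.((d e) e))))) (\d.(\e.((d e) e))))
Term 2: ((v (\f.(\g.(\h.((f h) g))))) (\d.(\e.((d e) e))))
Alpha-equivalence: compare structure up to binder renaming.
Result: False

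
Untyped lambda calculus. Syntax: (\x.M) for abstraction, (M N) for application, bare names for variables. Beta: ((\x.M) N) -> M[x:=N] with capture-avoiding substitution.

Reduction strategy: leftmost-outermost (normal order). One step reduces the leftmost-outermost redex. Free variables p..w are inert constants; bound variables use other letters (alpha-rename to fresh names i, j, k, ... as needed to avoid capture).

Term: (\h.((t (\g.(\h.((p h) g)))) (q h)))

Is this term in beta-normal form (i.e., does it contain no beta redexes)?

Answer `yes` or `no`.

Answer: yes

Derivation:
Term: (\h.((t (\g.(\h.((p h) g)))) (q h)))
No beta redexes found.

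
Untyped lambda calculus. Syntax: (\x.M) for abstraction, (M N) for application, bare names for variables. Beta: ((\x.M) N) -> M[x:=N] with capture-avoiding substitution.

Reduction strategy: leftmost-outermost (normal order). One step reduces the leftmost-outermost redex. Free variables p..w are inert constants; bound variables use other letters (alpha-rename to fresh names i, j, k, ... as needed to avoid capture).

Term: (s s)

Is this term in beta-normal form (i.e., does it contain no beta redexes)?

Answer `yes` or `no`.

Answer: yes

Derivation:
Term: (s s)
No beta redexes found.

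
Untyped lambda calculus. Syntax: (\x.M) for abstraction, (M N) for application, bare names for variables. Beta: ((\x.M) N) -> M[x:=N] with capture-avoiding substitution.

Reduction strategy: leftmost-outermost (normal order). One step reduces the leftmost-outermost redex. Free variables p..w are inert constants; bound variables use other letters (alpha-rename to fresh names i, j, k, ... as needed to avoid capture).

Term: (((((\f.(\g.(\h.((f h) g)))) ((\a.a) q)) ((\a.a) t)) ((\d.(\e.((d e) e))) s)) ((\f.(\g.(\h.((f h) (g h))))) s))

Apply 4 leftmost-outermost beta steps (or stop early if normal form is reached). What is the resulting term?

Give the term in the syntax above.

Step 0: (((((\f.(\g.(\h.((f h) g)))) ((\a.a) q)) ((\a.a) t)) ((\d.(\e.((d e) e))) s)) ((\f.(\g.(\h.((f h) (g h))))) s))
Step 1: ((((\g.(\h.((((\a.a) q) h) g))) ((\a.a) t)) ((\d.(\e.((d e) e))) s)) ((\f.(\g.(\h.((f h) (g h))))) s))
Step 2: (((\h.((((\a.a) q) h) ((\a.a) t))) ((\d.(\e.((d e) e))) s)) ((\f.(\g.(\h.((f h) (g h))))) s))
Step 3: (((((\a.a) q) ((\d.(\e.((d e) e))) s)) ((\a.a) t)) ((\f.(\g.(\h.((f h) (g h))))) s))
Step 4: (((q ((\d.(\e.((d e) e))) s)) ((\a.a) t)) ((\f.(\g.(\h.((f h) (g h))))) s))

Answer: (((q ((\d.(\e.((d e) e))) s)) ((\a.a) t)) ((\f.(\g.(\h.((f h) (g h))))) s))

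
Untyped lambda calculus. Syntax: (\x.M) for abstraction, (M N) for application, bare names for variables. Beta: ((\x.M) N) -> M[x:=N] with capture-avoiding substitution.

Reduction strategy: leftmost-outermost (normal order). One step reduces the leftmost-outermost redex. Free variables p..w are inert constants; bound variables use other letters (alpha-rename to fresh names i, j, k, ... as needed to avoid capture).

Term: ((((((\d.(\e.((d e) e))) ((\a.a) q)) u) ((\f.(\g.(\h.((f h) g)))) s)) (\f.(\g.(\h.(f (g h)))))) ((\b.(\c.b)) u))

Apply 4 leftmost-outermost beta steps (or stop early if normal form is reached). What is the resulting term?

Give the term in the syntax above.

Step 0: ((((((\d.(\e.((d e) e))) ((\a.a) q)) u) ((\f.(\g.(\h.((f h) g)))) s)) (\f.(\g.(\h.(f (g h)))))) ((\b.(\c.b)) u))
Step 1: (((((\e.((((\a.a) q) e) e)) u) ((\f.(\g.(\h.((f h) g)))) s)) (\f.(\g.(\h.(f (g h)))))) ((\b.(\c.b)) u))
Step 2: (((((((\a.a) q) u) u) ((\f.(\g.(\h.((f h) g)))) s)) (\f.(\g.(\h.(f (g h)))))) ((\b.(\c.b)) u))
Step 3: (((((q u) u) ((\f.(\g.(\h.((f h) g)))) s)) (\f.(\g.(\h.(f (g h)))))) ((\b.(\c.b)) u))
Step 4: (((((q u) u) (\g.(\h.((s h) g)))) (\f.(\g.(\h.(f (g h)))))) ((\b.(\c.b)) u))

Answer: (((((q u) u) (\g.(\h.((s h) g)))) (\f.(\g.(\h.(f (g h)))))) ((\b.(\c.b)) u))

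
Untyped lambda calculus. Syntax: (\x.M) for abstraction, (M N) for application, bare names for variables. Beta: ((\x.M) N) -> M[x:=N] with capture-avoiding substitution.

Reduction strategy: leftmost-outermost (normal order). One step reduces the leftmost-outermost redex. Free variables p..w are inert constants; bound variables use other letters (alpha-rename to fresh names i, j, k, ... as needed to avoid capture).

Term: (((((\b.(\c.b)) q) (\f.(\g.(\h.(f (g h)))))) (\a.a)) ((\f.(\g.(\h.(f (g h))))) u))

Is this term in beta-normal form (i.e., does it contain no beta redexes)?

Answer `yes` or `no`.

Term: (((((\b.(\c.b)) q) (\f.(\g.(\h.(f (g h)))))) (\a.a)) ((\f.(\g.(\h.(f (g h))))) u))
Found 2 beta redex(es).

Answer: no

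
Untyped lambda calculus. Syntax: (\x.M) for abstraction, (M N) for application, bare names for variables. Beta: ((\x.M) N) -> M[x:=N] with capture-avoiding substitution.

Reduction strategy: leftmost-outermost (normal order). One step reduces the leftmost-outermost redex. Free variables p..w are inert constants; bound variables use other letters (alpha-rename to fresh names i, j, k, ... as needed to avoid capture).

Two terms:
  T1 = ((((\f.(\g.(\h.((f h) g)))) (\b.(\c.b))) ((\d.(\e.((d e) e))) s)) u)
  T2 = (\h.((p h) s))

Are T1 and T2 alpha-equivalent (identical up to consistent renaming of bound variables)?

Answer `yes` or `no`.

Answer: no

Derivation:
Term 1: ((((\f.(\g.(\h.((f h) g)))) (\b.(\c.b))) ((\d.(\e.((d e) e))) s)) u)
Term 2: (\h.((p h) s))
Alpha-equivalence: compare structure up to binder renaming.
Result: False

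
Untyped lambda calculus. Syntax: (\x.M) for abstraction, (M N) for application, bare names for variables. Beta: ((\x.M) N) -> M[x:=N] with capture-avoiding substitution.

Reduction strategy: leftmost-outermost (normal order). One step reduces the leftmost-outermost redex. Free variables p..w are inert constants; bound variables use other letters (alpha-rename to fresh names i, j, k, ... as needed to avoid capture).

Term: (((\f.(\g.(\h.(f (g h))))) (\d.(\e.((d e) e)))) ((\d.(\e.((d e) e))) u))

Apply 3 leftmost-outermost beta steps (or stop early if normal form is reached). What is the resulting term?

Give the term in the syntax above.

Answer: (\h.(\e.(((((\d.(\e.((d e) e))) u) h) e) e)))

Derivation:
Step 0: (((\f.(\g.(\h.(f (g h))))) (\d.(\e.((d e) e)))) ((\d.(\e.((d e) e))) u))
Step 1: ((\g.(\h.((\d.(\e.((d e) e))) (g h)))) ((\d.(\e.((d e) e))) u))
Step 2: (\h.((\d.(\e.((d e) e))) (((\d.(\e.((d e) e))) u) h)))
Step 3: (\h.(\e.(((((\d.(\e.((d e) e))) u) h) e) e)))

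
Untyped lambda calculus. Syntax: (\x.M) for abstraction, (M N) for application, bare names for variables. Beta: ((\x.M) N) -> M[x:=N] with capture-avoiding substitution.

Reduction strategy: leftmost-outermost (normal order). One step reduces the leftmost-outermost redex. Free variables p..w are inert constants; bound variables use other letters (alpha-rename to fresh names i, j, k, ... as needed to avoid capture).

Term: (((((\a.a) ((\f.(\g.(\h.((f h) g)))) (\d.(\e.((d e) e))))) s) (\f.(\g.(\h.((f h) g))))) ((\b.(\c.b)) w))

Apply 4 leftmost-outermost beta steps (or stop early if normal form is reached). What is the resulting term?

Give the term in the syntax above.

Step 0: (((((\a.a) ((\f.(\g.(\h.((f h) g)))) (\d.(\e.((d e) e))))) s) (\f.(\g.(\h.((f h) g))))) ((\b.(\c.b)) w))
Step 1: (((((\f.(\g.(\h.((f h) g)))) (\d.(\e.((d e) e)))) s) (\f.(\g.(\h.((f h) g))))) ((\b.(\c.b)) w))
Step 2: ((((\g.(\h.(((\d.(\e.((d e) e))) h) g))) s) (\f.(\g.(\h.((f h) g))))) ((\b.(\c.b)) w))
Step 3: (((\h.(((\d.(\e.((d e) e))) h) s)) (\f.(\g.(\h.((f h) g))))) ((\b.(\c.b)) w))
Step 4: ((((\d.(\e.((d e) e))) (\f.(\g.(\h.((f h) g))))) s) ((\b.(\c.b)) w))

Answer: ((((\d.(\e.((d e) e))) (\f.(\g.(\h.((f h) g))))) s) ((\b.(\c.b)) w))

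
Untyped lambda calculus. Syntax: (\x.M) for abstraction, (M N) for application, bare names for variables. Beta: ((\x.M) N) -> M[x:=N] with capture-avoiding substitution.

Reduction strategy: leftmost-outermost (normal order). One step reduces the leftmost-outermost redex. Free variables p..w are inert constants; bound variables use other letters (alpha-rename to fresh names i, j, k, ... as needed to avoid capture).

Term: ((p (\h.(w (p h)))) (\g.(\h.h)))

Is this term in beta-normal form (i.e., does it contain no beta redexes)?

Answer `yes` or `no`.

Term: ((p (\h.(w (p h)))) (\g.(\h.h)))
No beta redexes found.

Answer: yes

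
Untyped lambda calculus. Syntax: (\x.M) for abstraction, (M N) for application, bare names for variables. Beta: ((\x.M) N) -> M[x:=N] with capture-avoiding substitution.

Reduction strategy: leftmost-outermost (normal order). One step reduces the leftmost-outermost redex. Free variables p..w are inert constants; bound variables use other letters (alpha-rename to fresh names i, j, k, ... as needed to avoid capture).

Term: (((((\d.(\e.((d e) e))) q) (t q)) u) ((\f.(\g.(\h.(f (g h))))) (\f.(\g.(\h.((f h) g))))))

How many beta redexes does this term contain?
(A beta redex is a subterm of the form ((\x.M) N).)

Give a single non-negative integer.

Term: (((((\d.(\e.((d e) e))) q) (t q)) u) ((\f.(\g.(\h.(f (g h))))) (\f.(\g.(\h.((f h) g))))))
  Redex: ((\d.(\e.((d e) e))) q)
  Redex: ((\f.(\g.(\h.(f (g h))))) (\f.(\g.(\h.((f h) g)))))
Total redexes: 2

Answer: 2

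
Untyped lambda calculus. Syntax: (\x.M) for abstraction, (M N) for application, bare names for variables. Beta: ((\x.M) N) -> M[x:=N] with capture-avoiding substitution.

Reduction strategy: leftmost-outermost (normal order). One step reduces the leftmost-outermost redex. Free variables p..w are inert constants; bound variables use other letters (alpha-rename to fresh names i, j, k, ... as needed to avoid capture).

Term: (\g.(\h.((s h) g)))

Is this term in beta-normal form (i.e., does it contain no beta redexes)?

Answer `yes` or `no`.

Answer: yes

Derivation:
Term: (\g.(\h.((s h) g)))
No beta redexes found.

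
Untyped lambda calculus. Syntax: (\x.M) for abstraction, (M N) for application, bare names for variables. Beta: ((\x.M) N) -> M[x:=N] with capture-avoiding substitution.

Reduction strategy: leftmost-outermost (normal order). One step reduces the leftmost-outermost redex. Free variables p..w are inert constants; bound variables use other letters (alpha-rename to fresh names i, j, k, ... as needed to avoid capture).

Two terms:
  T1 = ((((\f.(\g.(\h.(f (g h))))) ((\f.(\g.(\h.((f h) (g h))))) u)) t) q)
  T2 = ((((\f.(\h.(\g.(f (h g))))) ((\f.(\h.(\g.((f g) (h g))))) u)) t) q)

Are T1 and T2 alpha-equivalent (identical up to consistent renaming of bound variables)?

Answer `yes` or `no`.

Term 1: ((((\f.(\g.(\h.(f (g h))))) ((\f.(\g.(\h.((f h) (g h))))) u)) t) q)
Term 2: ((((\f.(\h.(\g.(f (h g))))) ((\f.(\h.(\g.((f g) (h g))))) u)) t) q)
Alpha-equivalence: compare structure up to binder renaming.
Result: True

Answer: yes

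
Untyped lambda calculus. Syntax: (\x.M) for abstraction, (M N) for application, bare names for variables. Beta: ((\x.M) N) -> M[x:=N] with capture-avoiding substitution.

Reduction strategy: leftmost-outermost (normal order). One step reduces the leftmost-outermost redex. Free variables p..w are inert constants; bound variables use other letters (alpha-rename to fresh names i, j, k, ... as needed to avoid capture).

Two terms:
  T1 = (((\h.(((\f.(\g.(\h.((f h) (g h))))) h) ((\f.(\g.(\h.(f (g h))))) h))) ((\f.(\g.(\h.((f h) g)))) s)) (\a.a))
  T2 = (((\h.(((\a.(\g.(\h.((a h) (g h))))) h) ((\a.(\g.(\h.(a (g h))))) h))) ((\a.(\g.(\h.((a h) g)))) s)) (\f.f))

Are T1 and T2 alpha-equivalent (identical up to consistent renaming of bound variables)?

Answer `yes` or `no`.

Term 1: (((\h.(((\f.(\g.(\h.((f h) (g h))))) h) ((\f.(\g.(\h.(f (g h))))) h))) ((\f.(\g.(\h.((f h) g)))) s)) (\a.a))
Term 2: (((\h.(((\a.(\g.(\h.((a h) (g h))))) h) ((\a.(\g.(\h.(a (g h))))) h))) ((\a.(\g.(\h.((a h) g)))) s)) (\f.f))
Alpha-equivalence: compare structure up to binder renaming.
Result: True

Answer: yes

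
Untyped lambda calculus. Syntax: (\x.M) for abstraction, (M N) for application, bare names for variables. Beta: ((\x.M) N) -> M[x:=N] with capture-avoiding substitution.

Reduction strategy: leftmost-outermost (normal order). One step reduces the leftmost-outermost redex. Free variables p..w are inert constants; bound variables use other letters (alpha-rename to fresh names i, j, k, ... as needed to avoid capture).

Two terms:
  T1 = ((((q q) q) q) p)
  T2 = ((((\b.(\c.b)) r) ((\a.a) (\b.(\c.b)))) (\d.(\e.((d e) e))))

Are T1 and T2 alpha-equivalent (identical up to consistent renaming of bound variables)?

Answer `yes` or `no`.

Answer: no

Derivation:
Term 1: ((((q q) q) q) p)
Term 2: ((((\b.(\c.b)) r) ((\a.a) (\b.(\c.b)))) (\d.(\e.((d e) e))))
Alpha-equivalence: compare structure up to binder renaming.
Result: False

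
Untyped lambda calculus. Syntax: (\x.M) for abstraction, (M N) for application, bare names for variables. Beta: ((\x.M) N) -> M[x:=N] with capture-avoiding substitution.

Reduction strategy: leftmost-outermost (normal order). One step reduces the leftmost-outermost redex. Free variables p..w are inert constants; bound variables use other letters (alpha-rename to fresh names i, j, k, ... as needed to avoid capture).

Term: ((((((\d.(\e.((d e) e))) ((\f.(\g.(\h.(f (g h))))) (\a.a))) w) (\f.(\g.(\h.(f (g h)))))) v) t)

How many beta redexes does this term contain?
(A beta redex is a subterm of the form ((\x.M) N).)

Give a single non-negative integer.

Answer: 2

Derivation:
Term: ((((((\d.(\e.((d e) e))) ((\f.(\g.(\h.(f (g h))))) (\a.a))) w) (\f.(\g.(\h.(f (g h)))))) v) t)
  Redex: ((\d.(\e.((d e) e))) ((\f.(\g.(\h.(f (g h))))) (\a.a)))
  Redex: ((\f.(\g.(\h.(f (g h))))) (\a.a))
Total redexes: 2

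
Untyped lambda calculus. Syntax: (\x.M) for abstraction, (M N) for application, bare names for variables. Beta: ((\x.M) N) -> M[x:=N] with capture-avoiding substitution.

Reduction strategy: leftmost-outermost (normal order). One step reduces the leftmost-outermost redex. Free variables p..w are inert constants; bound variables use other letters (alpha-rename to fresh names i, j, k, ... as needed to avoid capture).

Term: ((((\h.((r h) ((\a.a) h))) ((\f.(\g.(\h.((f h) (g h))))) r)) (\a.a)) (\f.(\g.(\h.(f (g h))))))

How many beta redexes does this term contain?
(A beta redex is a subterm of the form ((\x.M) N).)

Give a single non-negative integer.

Term: ((((\h.((r h) ((\a.a) h))) ((\f.(\g.(\h.((f h) (g h))))) r)) (\a.a)) (\f.(\g.(\h.(f (g h))))))
  Redex: ((\h.((r h) ((\a.a) h))) ((\f.(\g.(\h.((f h) (g h))))) r))
  Redex: ((\a.a) h)
  Redex: ((\f.(\g.(\h.((f h) (g h))))) r)
Total redexes: 3

Answer: 3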